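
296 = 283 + 13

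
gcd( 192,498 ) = 6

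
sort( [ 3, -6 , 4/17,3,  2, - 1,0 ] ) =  [ - 6,-1,  0,  4/17,  2,3,3]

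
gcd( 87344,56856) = 824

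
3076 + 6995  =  10071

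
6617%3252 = 113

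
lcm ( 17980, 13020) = 377580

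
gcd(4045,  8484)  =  1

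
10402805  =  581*17905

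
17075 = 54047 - 36972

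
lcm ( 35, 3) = 105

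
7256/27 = 7256/27 = 268.74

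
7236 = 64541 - 57305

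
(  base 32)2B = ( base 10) 75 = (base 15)50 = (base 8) 113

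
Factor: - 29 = -29^1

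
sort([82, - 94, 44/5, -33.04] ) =[ - 94, - 33.04, 44/5, 82 ]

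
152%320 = 152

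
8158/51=159 + 49/51=159.96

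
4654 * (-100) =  - 465400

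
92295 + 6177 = 98472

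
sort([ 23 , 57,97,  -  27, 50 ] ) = [-27,  23,50,57,97 ] 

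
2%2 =0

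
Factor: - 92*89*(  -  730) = 5977240 = 2^3 * 5^1*23^1*73^1*89^1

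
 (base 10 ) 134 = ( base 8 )206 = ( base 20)6e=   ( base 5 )1014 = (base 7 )251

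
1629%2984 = 1629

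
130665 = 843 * 155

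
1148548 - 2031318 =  - 882770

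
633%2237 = 633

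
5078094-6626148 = -1548054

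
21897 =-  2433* ( - 9) 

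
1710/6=285= 285.00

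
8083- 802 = 7281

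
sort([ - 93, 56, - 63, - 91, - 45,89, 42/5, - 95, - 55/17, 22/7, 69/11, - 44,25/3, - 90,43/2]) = [ - 95,-93, - 91, - 90,  -  63, - 45, - 44, - 55/17,22/7,  69/11,25/3,42/5,43/2,56, 89] 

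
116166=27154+89012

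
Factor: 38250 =2^1*3^2 *5^3*17^1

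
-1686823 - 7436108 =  - 9122931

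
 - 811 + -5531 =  - 6342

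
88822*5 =444110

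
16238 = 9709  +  6529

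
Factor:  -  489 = -3^1 * 163^1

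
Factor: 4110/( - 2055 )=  - 2^1=- 2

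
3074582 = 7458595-4384013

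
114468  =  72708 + 41760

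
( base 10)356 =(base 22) G4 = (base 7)1016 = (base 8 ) 544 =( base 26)DI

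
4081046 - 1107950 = 2973096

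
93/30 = 31/10 = 3.10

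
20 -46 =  - 26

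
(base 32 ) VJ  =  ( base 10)1011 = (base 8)1763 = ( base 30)13L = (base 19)2f4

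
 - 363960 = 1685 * (  -  216)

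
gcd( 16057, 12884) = 1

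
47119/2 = 23559 + 1/2 = 23559.50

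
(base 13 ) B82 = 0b11110101101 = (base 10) 1965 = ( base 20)4i5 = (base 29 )29M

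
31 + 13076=13107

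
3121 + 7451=10572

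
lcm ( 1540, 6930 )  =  13860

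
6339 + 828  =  7167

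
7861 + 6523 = 14384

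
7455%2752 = 1951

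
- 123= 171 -294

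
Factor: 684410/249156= 2^( - 1 )*3^( - 4 )*5^1*89^1= 445/162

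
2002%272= 98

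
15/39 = 5/13 = 0.38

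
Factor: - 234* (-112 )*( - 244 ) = - 2^7*3^2*7^1*13^1 * 61^1 = - 6394752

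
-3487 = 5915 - 9402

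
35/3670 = 7/734 = 0.01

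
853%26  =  21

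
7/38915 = 7/38915 = 0.00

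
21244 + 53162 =74406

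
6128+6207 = 12335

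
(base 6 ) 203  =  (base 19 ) 3I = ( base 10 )75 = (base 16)4b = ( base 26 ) 2n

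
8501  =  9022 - 521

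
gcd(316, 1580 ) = 316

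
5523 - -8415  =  13938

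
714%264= 186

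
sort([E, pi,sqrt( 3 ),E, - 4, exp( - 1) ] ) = [-4, exp ( - 1), sqrt( 3) , E , E,pi]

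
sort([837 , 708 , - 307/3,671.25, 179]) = [ - 307/3,179,671.25 , 708 , 837]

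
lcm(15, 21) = 105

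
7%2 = 1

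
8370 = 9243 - 873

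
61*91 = 5551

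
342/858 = 57/143 = 0.40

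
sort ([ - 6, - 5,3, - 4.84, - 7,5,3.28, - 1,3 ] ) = [ - 7, - 6 , - 5, - 4.84, - 1,3,3,3.28,5]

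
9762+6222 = 15984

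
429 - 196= 233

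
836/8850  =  418/4425 = 0.09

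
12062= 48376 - 36314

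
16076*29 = 466204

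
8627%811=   517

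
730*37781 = 27580130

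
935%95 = 80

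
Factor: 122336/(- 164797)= - 2^5*223^(-1 ) *739^(-1)*3823^1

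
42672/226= 21336/113 = 188.81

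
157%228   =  157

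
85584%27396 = 3396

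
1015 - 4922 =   -  3907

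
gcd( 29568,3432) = 264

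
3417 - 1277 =2140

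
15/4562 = 15/4562 = 0.00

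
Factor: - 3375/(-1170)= 2^( - 1)* 3^1*5^2*13^(-1) = 75/26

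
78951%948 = 267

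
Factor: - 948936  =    -  2^3*3^1*19^1*2081^1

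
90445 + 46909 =137354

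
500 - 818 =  - 318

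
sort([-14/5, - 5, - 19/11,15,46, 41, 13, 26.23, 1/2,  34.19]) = [-5, - 14/5, - 19/11,1/2, 13, 15,26.23, 34.19, 41, 46 ] 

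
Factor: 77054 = 2^1*59^1*653^1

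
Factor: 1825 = 5^2*73^1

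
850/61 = 850/61 = 13.93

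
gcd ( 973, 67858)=7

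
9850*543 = 5348550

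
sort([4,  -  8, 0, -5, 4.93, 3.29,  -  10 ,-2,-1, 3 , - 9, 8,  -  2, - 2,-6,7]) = [-10, - 9, - 8, - 6,  -  5,  -  2,  -  2 ,-2, - 1, 0 , 3,3.29, 4, 4.93,7,8]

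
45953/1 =45953 = 45953.00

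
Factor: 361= 19^2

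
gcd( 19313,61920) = 1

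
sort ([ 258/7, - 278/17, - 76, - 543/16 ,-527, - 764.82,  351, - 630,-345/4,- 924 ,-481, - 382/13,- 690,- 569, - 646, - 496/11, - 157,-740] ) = [-924,-764.82, - 740, - 690, - 646, - 630, - 569,  -  527 ,-481, - 157, - 345/4, - 76,-496/11, -543/16 , - 382/13, - 278/17,  258/7,351]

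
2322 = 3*774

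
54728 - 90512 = -35784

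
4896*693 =3392928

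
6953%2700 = 1553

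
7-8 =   -  1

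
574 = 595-21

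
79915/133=600 + 115/133=600.86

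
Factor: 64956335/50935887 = 3^(  -  2)*5^1*5659543^(-1)*12991267^1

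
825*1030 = 849750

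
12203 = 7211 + 4992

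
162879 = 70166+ 92713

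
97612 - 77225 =20387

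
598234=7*85462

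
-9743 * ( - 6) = 58458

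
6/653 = 6/653 = 0.01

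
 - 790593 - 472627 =  -  1263220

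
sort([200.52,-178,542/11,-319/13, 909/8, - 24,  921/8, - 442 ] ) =[ - 442,-178,-319/13,- 24,542/11, 909/8, 921/8, 200.52 ] 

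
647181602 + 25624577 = 672806179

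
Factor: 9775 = 5^2*17^1*23^1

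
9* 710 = 6390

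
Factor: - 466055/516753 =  - 3^( - 3)*5^1 * 17^1 * 5483^1*19139^( - 1) 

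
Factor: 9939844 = 2^2*2484961^1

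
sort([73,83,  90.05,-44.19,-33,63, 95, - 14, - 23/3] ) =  [-44.19, - 33,-14, - 23/3,63  ,  73, 83,90.05,95]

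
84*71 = 5964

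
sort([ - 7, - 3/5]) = [ - 7, - 3/5]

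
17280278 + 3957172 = 21237450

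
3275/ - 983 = -4+657/983 = - 3.33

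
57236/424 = 134 + 105/106= 134.99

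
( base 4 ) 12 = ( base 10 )6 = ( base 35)6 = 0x6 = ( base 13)6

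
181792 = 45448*4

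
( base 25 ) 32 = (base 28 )2L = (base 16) 4D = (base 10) 77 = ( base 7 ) 140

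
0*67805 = 0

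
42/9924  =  7/1654 = 0.00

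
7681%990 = 751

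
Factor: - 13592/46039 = - 2^3*7^( - 1)*1699^1*6577^( - 1)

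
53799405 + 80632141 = 134431546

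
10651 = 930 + 9721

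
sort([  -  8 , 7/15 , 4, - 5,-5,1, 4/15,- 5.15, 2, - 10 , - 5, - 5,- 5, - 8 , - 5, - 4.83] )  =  [-10, - 8,-8, - 5.15, - 5, - 5,  -  5, -5, - 5, - 5,-4.83,4/15, 7/15, 1 , 2, 4 ]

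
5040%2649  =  2391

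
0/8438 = 0 = 0.00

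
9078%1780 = 178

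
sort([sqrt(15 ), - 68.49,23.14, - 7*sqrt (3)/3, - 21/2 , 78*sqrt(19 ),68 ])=[ - 68.49, - 21/2, - 7 *sqrt(3)/3,sqrt( 15), 23.14,68,  78*sqrt ( 19)]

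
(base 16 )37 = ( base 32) 1N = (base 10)55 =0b110111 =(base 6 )131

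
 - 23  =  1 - 24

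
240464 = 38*6328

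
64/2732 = 16/683 = 0.02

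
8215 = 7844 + 371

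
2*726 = 1452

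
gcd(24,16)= 8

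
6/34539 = 2/11513 = 0.00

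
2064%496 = 80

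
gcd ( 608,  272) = 16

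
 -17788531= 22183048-39971579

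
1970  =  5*394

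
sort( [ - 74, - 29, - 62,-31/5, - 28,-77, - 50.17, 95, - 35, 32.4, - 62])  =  [ - 77, - 74,-62,  -  62,-50.17, - 35, -29, - 28, - 31/5,32.4,95]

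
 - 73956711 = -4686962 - 69269749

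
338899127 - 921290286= - 582391159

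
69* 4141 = 285729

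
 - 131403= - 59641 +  - 71762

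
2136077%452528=325965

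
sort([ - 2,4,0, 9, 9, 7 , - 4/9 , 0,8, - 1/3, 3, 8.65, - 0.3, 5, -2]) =[ - 2, - 2, - 4/9,  -  1/3, - 0.3, 0,0,3, 4, 5, 7, 8, 8.65,  9, 9 ] 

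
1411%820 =591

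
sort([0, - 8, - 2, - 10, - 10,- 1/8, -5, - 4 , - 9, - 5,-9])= [ -10, - 10,-9, - 9, - 8,  -  5, - 5, - 4 , - 2, -1/8, 0] 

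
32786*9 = 295074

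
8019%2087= 1758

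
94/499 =94/499 =0.19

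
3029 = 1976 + 1053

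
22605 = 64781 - 42176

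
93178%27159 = 11701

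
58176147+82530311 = 140706458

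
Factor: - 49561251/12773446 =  - 2^( - 1)*3^1 * 7^(- 1 )*23^1 * 41^1*107^ ( - 1)*8527^( - 1)*17519^1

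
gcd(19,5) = 1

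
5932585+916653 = 6849238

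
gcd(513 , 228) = 57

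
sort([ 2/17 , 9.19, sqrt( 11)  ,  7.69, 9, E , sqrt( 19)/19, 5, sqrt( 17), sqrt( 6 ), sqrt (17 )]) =[ 2/17, sqrt( 19)/19, sqrt( 6 ) , E,sqrt(11), sqrt ( 17 ),sqrt (17), 5, 7.69,9, 9.19] 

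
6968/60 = 116 + 2/15 = 116.13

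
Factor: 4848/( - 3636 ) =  - 2^2*3^( - 1 ) = - 4/3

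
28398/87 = 9466/29 = 326.41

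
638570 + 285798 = 924368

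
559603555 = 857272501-297668946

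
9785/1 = 9785 = 9785.00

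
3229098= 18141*178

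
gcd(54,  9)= 9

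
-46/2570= -23/1285 =-0.02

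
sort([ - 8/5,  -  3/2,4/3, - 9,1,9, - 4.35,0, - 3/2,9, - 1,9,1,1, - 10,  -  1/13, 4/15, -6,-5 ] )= [ - 10 , -9, - 6 , - 5,-4.35, - 8/5,  -  3/2, - 3/2, -1,-1/13,  0,4/15, 1,  1,1,  4/3 , 9, 9, 9]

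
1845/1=1845 = 1845.00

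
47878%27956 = 19922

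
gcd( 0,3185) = 3185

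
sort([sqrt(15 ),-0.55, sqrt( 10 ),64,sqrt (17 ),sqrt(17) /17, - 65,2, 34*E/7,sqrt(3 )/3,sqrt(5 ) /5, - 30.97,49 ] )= [ - 65,-30.97,  -  0.55, sqrt(17)/17, sqrt (5)/5,sqrt( 3) /3, 2,sqrt(10 ),sqrt( 15 ),sqrt(17), 34 * E/7, 49,  64 ] 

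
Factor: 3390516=2^2*3^2*53^1 * 1777^1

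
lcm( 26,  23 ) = 598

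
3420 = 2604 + 816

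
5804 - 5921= - 117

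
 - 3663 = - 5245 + 1582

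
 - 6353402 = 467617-6821019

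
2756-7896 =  - 5140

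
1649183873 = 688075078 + 961108795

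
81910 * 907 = 74292370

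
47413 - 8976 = 38437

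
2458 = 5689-3231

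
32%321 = 32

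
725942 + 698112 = 1424054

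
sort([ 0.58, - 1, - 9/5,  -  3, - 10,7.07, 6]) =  [ - 10, -3, - 9/5, - 1, 0.58,6,7.07 ]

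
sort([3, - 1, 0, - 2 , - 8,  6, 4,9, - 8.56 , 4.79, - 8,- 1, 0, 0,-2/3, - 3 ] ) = [ - 8.56 ,-8,-8, - 3, - 2, - 1, - 1, - 2/3, 0,0,0,3 , 4 , 4.79,6, 9]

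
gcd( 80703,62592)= 3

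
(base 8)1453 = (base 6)3431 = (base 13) 4A5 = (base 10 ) 811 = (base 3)1010001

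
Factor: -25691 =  - 23^1*1117^1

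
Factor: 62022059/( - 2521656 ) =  - 2^(-3 )*3^( - 2)*11^2 *35023^( - 1 )*512579^1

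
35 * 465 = 16275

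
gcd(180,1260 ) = 180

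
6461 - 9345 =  - 2884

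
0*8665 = 0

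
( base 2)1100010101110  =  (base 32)65e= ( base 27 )8i0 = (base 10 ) 6318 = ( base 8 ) 14256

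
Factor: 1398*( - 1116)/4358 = -780084/2179 = -2^2*3^3*31^1*233^1* 2179^( - 1 ) 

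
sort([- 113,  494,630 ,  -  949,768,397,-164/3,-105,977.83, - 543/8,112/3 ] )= [ - 949,  -  113,-105, - 543/8,-164/3,112/3,397,494, 630, 768,977.83 ]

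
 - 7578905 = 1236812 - 8815717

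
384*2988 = 1147392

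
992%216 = 128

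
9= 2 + 7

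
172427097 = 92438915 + 79988182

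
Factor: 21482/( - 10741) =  - 2^1 = - 2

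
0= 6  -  6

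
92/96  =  23/24 = 0.96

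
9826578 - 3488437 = 6338141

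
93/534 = 31/178 = 0.17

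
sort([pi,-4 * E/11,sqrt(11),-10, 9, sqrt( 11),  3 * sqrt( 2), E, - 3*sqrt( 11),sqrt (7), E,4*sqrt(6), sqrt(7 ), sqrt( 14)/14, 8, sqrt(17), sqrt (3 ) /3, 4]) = [ - 10, - 3 * sqrt( 11 ),- 4*E/11, sqrt( 14)/14,sqrt( 3 ) /3, sqrt( 7), sqrt( 7),E , E,pi,sqrt( 11), sqrt( 11), 4,sqrt (17), 3 * sqrt(2), 8,9,4 * sqrt ( 6) ] 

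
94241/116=94241/116 =812.42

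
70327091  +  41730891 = 112057982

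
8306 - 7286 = 1020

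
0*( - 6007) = 0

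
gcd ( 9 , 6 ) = 3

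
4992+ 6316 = 11308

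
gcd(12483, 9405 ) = 171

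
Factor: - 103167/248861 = - 3^3*3821^1  *248861^( - 1 ) 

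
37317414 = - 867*( - 43042)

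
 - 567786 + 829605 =261819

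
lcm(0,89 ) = 0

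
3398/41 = 82+36/41 = 82.88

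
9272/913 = 10  +  142/913 = 10.16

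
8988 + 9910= 18898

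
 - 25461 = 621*( - 41) 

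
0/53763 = 0 = 0.00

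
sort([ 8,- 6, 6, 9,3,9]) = [-6, 3 , 6, 8,  9,9]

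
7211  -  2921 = 4290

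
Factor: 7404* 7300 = 54049200 = 2^4*3^1 *5^2 * 73^1*617^1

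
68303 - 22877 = 45426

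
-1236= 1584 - 2820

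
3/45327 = 1/15109 = 0.00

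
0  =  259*0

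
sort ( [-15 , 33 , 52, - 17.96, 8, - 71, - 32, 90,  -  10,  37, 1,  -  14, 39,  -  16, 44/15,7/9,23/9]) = [ - 71, - 32,- 17.96, - 16,-15, - 14, - 10, 7/9,1, 23/9, 44/15, 8, 33,37,39,52, 90]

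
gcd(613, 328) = 1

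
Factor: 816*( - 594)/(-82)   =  2^4 * 3^4 * 11^1*17^1*41^( - 1 )  =  242352/41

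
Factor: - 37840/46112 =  - 215/262 = - 2^( - 1)*5^1*43^1 *131^(-1)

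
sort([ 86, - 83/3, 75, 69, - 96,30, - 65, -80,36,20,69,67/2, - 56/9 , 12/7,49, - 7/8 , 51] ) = [ -96, - 80,-65,  -  83/3, - 56/9, - 7/8,12/7,20, 30,67/2,  36,49,51,69,69,75,86 ]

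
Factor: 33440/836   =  40 = 2^3 * 5^1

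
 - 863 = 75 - 938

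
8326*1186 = 9874636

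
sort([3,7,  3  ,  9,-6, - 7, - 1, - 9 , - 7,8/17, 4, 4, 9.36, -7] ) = [ - 9, - 7,-7, - 7, - 6, - 1, 8/17,  3,3, 4, 4,7,9, 9.36] 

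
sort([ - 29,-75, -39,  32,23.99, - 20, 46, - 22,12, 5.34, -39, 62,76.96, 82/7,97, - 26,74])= [ - 75, - 39, - 39, - 29,-26,  -  22 ,-20, 5.34,  82/7, 12,23.99,32, 46,62,  74,76.96,97] 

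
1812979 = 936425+876554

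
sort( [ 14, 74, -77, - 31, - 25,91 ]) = [ - 77, - 31, - 25,14 , 74, 91 ] 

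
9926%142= 128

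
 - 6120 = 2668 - 8788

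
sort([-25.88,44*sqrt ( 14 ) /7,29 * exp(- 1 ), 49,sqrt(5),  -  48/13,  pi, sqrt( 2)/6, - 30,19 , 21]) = [ - 30, - 25.88 ,-48/13, sqrt(2) /6,sqrt( 5),pi , 29*exp ( - 1 ),19, 21, 44*sqrt( 14 )/7 , 49]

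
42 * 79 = 3318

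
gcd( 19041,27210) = 3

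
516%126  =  12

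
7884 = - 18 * (-438)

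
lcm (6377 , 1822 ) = 12754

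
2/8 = 1/4 = 0.25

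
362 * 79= 28598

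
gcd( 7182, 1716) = 6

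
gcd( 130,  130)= 130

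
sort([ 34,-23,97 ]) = [ - 23, 34, 97] 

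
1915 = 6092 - 4177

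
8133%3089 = 1955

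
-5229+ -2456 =- 7685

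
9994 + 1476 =11470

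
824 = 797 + 27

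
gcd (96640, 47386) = 2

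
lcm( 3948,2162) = 90804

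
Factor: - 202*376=  -  2^4*47^1*101^1 = -75952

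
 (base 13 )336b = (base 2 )1110000010011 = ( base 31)7EQ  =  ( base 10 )7187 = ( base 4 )1300103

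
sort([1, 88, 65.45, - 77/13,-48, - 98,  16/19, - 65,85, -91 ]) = [ - 98, - 91, - 65,-48, -77/13,16/19,1,65.45,85, 88 ]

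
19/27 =19/27= 0.70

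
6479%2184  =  2111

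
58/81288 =29/40644 = 0.00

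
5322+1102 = 6424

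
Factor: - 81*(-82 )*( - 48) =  - 318816= - 2^5*3^5*41^1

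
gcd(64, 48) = 16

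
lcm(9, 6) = 18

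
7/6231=7/6231 = 0.00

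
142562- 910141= - 767579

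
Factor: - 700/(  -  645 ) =2^2*3^(  -  1)*5^1*7^1*43^ ( - 1)=140/129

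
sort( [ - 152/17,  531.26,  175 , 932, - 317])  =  [ - 317, - 152/17, 175,  531.26,932]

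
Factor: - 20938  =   - 2^1*19^2*29^1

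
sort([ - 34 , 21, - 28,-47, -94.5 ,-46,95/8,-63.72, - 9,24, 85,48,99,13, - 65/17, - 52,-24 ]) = [-94.5,- 63.72 , - 52,-47, - 46,- 34, - 28,  -  24,  -  9,-65/17,95/8,13, 21,24, 48, 85,99 ]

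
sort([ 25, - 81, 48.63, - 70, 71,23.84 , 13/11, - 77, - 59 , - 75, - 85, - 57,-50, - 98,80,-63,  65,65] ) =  [ - 98, - 85, - 81 , - 77, -75,  -  70,-63, - 59 , - 57, - 50, 13/11,23.84,25 , 48.63,65, 65,71, 80]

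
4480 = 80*56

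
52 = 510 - 458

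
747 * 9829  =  7342263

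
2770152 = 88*31479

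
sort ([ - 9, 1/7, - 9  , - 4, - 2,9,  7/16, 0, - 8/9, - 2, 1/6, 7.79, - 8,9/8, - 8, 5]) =[ - 9, - 9, - 8, - 8, - 4, - 2 ,- 2, - 8/9,0, 1/7,  1/6, 7/16,  9/8, 5,7.79,9 ]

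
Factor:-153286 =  - 2^1*7^1*10949^1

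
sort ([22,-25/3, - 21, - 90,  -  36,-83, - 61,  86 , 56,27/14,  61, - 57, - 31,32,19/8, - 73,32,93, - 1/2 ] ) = [ - 90,-83, - 73, - 61 , - 57,- 36, - 31,  -  21 ,  -  25/3, - 1/2, 27/14, 19/8,22,32 , 32 , 56,61, 86,93 ]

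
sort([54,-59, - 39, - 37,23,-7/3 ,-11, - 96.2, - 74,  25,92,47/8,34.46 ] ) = [ -96.2,-74, - 59, - 39, - 37,-11, - 7/3,  47/8,23, 25, 34.46, 54, 92]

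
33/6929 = 33/6929 =0.00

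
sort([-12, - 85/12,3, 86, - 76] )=[- 76, -12,- 85/12, 3,86 ] 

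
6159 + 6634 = 12793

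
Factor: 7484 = 2^2 * 1871^1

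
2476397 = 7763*319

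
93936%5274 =4278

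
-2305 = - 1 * 2305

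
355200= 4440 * 80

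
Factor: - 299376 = -2^4*3^5*7^1 * 11^1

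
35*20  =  700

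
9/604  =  9/604 = 0.01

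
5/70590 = 1/14118=0.00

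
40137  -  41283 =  - 1146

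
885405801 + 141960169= 1027365970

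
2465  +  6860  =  9325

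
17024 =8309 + 8715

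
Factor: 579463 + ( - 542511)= 36952 = 2^3*31^1*149^1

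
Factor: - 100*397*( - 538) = 21358600 =2^3*5^2*269^1*397^1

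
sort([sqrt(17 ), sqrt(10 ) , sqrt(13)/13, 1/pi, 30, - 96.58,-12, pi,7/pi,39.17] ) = [-96.58,-12,sqrt(13 ) /13, 1/pi,7/pi, pi, sqrt( 10),sqrt( 17), 30, 39.17]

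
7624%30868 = 7624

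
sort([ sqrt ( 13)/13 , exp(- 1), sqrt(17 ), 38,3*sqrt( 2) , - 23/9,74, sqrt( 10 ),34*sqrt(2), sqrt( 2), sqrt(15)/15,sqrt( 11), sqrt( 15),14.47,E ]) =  [ - 23/9,sqrt( 15)/15, sqrt( 13)/13, exp( - 1),sqrt(2), E, sqrt(10 ), sqrt( 11 ),  sqrt( 15) , sqrt ( 17 ), 3 * sqrt ( 2),14.47,38,34*sqrt( 2),74]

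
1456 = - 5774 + 7230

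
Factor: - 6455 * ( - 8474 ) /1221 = 54699670/1221 = 2^1 * 3^( - 1 ) * 5^1 * 11^(  -  1 )*19^1 * 37^ ( - 1 ) * 223^1*1291^1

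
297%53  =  32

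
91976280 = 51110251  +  40866029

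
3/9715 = 3/9715 =0.00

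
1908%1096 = 812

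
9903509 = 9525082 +378427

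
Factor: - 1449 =  -  3^2*7^1*23^1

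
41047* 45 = 1847115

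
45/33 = 15/11 = 1.36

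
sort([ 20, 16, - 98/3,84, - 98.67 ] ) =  [ - 98.67, - 98/3, 16,20,84]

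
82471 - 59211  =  23260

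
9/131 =9/131 = 0.07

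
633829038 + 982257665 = 1616086703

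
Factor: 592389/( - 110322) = -2^( - 1)*3^( - 3)*7^1*227^( - 1)*9403^1 =- 65821/12258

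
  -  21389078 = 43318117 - 64707195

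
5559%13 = 8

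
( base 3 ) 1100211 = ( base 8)1742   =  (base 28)17e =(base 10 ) 994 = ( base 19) 2E6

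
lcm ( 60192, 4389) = 421344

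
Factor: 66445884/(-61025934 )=  -  11074314/10170989=- 2^1*3^1 * 353^( - 1)*28813^( - 1 )*1845719^1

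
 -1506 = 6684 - 8190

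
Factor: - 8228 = -2^2*11^2*17^1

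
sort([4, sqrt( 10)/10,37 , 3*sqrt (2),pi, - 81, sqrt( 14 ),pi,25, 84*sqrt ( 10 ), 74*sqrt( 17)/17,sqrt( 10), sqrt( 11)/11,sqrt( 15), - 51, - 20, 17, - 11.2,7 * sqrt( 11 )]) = [- 81,-51, - 20, - 11.2, sqrt( 11)/11, sqrt (10)/10,  pi , pi, sqrt( 10 ), sqrt( 14), sqrt(15 ),4,3*sqrt(2), 17,74 * sqrt(17)/17, 7*sqrt( 11), 25, 37 , 84*sqrt( 10) ] 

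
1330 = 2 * 665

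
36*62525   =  2250900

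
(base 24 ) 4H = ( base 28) 41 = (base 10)113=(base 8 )161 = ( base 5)423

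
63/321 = 21/107 = 0.20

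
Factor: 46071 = 3^2*5119^1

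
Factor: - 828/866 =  - 2^1 * 3^2*23^1*433^( - 1) = -414/433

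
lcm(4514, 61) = 4514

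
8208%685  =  673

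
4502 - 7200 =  - 2698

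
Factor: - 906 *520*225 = -2^4*3^3*5^3*13^1*151^1 = -106002000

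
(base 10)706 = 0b1011000010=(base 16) 2C2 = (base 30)NG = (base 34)KQ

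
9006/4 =2251 + 1/2= 2251.50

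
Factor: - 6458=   -  2^1*3229^1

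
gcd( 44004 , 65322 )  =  114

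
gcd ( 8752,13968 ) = 16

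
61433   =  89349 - 27916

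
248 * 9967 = 2471816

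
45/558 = 5/62 = 0.08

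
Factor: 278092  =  2^2*37^1*1879^1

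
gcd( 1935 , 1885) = 5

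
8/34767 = 8/34767 = 0.00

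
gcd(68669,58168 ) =1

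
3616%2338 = 1278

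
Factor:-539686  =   - 2^1 * 7^2*5507^1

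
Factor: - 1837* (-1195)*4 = 2^2*5^1*11^1*167^1*239^1=8780860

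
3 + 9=12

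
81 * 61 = 4941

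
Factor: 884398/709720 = 442199/354860 = 2^( - 2) * 5^( - 1)*11^( - 1) *229^1*1613^( - 1) * 1931^1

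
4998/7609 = 714/1087 = 0.66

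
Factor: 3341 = 13^1*257^1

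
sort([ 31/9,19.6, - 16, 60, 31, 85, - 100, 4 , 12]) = [ - 100,  -  16,31/9, 4, 12, 19.6, 31, 60, 85]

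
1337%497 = 343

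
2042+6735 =8777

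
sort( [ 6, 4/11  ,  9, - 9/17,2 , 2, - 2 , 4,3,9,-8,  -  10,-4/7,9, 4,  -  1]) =[ - 10, - 8,-2, -1, - 4/7, - 9/17,  4/11,  2,  2,  3, 4,4, 6,  9,9, 9 ]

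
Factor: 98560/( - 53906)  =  -2^7*5^1*7^1*11^1 * 26953^( - 1 )=- 49280/26953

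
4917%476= 157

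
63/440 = 63/440 = 0.14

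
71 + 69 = 140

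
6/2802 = 1/467 = 0.00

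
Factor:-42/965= - 2^1*3^1 *5^(  -  1)*7^1 *193^( - 1 )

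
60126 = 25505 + 34621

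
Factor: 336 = 2^4*3^1*7^1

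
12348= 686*18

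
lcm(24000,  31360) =2352000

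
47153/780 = 47153/780 = 60.45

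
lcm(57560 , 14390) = 57560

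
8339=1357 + 6982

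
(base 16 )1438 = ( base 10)5176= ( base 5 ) 131201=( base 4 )1100320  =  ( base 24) 8NG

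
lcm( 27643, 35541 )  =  248787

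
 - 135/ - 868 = 135/868 = 0.16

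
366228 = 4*91557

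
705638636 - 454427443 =251211193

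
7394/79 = 7394/79= 93.59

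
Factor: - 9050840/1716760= - 19^1*167^ ( - 1)*257^( - 1)*11909^1 = -  226271/42919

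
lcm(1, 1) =1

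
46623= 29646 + 16977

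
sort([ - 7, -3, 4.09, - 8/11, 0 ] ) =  [  -  7, - 3, - 8/11, 0, 4.09]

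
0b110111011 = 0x1bb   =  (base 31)E9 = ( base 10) 443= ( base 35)cn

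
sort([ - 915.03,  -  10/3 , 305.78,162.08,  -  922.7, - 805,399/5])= [- 922.7, - 915.03, - 805,-10/3,399/5, 162.08, 305.78]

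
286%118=50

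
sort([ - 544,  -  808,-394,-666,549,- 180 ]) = [  -  808, - 666, - 544,- 394, - 180,549 ]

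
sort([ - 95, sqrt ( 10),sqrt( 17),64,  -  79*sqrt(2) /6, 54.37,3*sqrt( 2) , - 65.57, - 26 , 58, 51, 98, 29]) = [  -  95,-65.57, - 26, - 79*sqrt( 2)/6,sqrt( 10), sqrt(17 ), 3*sqrt( 2 ), 29,51, 54.37, 58, 64, 98 ] 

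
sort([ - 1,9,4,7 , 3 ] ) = [ - 1,  3, 4,7,9 ]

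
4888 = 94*52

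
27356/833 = 3908/119 = 32.84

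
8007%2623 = 138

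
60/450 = 2/15=0.13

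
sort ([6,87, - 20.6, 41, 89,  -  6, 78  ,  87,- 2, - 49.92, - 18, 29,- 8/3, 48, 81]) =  [ - 49.92, - 20.6, -18, - 6, - 8/3, - 2, 6, 29,41,48, 78,  81, 87,87, 89]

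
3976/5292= 142/189 = 0.75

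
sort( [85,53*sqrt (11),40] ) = [ 40,85,53*sqrt( 11)] 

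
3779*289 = 1092131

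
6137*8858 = 54361546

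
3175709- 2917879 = 257830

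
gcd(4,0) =4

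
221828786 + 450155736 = 671984522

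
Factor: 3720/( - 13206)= - 2^2*5^1*71^( - 1)= -  20/71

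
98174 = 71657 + 26517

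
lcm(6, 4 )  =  12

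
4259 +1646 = 5905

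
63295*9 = 569655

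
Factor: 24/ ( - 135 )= - 2^3*3^( - 2)*5^( - 1) = -8/45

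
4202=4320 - 118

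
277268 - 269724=7544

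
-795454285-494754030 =-1290208315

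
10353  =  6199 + 4154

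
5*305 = 1525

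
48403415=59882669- 11479254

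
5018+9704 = 14722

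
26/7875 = 26/7875=0.00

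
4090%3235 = 855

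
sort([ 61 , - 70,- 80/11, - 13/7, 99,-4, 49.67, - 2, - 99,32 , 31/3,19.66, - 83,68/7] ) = [-99, - 83, - 70, - 80/11 ,-4, - 2, - 13/7 , 68/7,31/3,19.66,32, 49.67,61, 99]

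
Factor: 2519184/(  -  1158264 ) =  - 104966/48261 = - 2^1*3^( - 1 )*31^1*1693^1*16087^( - 1 ) 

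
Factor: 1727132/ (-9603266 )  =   - 50798/282449 = - 2^1*11^1*41^(- 1)*83^( - 2)*2309^1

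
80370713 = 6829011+73541702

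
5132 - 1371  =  3761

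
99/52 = 99/52 = 1.90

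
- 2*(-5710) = 11420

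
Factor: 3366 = 2^1*3^2*11^1 * 17^1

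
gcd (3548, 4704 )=4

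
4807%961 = 2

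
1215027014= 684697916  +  530329098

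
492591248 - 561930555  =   - 69339307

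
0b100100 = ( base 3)1100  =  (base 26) 1a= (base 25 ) 1B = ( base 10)36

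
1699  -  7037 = -5338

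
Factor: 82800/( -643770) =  - 40/311 =-2^3  *5^1*311^(  -  1)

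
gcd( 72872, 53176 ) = 8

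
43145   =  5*8629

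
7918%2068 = 1714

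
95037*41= 3896517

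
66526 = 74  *899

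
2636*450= 1186200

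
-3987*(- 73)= 291051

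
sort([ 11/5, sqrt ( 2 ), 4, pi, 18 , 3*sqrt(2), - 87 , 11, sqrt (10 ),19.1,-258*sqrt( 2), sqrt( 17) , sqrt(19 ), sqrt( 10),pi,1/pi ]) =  [- 258*sqrt( 2), - 87, 1/pi,sqrt( 2), 11/5,pi, pi,  sqrt (10),sqrt( 10) , 4, sqrt (17), 3*sqrt( 2), sqrt( 19), 11, 18, 19.1]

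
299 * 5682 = 1698918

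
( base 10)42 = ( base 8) 52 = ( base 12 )36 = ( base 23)1j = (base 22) 1k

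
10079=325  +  9754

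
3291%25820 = 3291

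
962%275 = 137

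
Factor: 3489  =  3^1*1163^1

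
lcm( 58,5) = 290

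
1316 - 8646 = - 7330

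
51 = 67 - 16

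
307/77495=307/77495 =0.00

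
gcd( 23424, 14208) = 384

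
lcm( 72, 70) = 2520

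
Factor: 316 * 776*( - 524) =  - 2^7*79^1*97^1*131^1 = -128493184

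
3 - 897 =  - 894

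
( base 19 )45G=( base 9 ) 2117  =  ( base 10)1555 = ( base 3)2010121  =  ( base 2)11000010011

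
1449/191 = 1449/191 = 7.59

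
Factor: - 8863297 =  - 577^1*15361^1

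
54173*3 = 162519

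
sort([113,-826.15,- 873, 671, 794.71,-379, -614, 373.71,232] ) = [ - 873, - 826.15, - 614, - 379  ,  113, 232,373.71,671,794.71 ] 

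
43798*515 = 22555970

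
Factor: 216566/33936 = 2^(- 3) * 3^( - 1 )*31^1 * 101^( - 1 )*499^1 = 15469/2424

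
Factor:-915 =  - 3^1*5^1* 61^1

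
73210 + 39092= 112302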